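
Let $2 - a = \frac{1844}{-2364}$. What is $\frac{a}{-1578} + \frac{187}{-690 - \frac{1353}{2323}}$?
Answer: $- \frac{5034040027}{18470310634} \approx -0.27255$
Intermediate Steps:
$a = \frac{1643}{591}$ ($a = 2 - \frac{1844}{-2364} = 2 - 1844 \left(- \frac{1}{2364}\right) = 2 - - \frac{461}{591} = 2 + \frac{461}{591} = \frac{1643}{591} \approx 2.78$)
$\frac{a}{-1578} + \frac{187}{-690 - \frac{1353}{2323}} = \frac{1643}{591 \left(-1578\right)} + \frac{187}{-690 - \frac{1353}{2323}} = \frac{1643}{591} \left(- \frac{1}{1578}\right) + \frac{187}{-690 - \frac{1353}{2323}} = - \frac{1643}{932598} + \frac{187}{-690 - \frac{1353}{2323}} = - \frac{1643}{932598} + \frac{187}{- \frac{1604223}{2323}} = - \frac{1643}{932598} + 187 \left(- \frac{2323}{1604223}\right) = - \frac{1643}{932598} - \frac{434401}{1604223} = - \frac{5034040027}{18470310634}$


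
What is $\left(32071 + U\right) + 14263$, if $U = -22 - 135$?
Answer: $46177$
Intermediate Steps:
$U = -157$ ($U = -22 - 135 = -157$)
$\left(32071 + U\right) + 14263 = \left(32071 - 157\right) + 14263 = 31914 + 14263 = 46177$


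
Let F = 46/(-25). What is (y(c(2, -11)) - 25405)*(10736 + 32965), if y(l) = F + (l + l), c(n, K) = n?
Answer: -27753237771/25 ≈ -1.1101e+9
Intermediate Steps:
F = -46/25 (F = 46*(-1/25) = -46/25 ≈ -1.8400)
y(l) = -46/25 + 2*l (y(l) = -46/25 + (l + l) = -46/25 + 2*l)
(y(c(2, -11)) - 25405)*(10736 + 32965) = ((-46/25 + 2*2) - 25405)*(10736 + 32965) = ((-46/25 + 4) - 25405)*43701 = (54/25 - 25405)*43701 = -635071/25*43701 = -27753237771/25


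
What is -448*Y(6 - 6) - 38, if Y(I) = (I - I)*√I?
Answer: -38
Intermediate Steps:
Y(I) = 0 (Y(I) = 0*√I = 0)
-448*Y(6 - 6) - 38 = -448*0 - 38 = 0 - 38 = -38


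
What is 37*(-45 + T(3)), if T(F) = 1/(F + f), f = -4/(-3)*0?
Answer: -4958/3 ≈ -1652.7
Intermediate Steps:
f = 0 (f = -4*(-1/3)*0 = (4/3)*0 = 0)
T(F) = 1/F (T(F) = 1/(F + 0) = 1/F)
37*(-45 + T(3)) = 37*(-45 + 1/3) = 37*(-134/3) = -4958/3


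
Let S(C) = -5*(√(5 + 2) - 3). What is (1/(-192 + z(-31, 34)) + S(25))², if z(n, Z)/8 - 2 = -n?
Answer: 2075761/5184 - 5405*√7/36 ≈ 3.1867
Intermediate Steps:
z(n, Z) = 16 - 8*n (z(n, Z) = 16 + 8*(-n) = 16 - 8*n)
S(C) = 15 - 5*√7 (S(C) = -5*(√7 - 3) = -5*(-3 + √7) = 15 - 5*√7)
(1/(-192 + z(-31, 34)) + S(25))² = (1/(-192 + (16 - 8*(-31))) + (15 - 5*√7))² = (1/(-192 + (16 + 248)) + (15 - 5*√7))² = (1/(-192 + 264) + (15 - 5*√7))² = (1/72 + (15 - 5*√7))² = (1081/72 - 5*√7)²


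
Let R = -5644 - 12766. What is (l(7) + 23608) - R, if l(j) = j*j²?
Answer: 42361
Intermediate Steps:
l(j) = j³
R = -18410
(l(7) + 23608) - R = (7³ + 23608) - 1*(-18410) = (343 + 23608) + 18410 = 23951 + 18410 = 42361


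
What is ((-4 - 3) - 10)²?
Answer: 289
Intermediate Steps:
((-4 - 3) - 10)² = (-7 - 10)² = (-17)² = 289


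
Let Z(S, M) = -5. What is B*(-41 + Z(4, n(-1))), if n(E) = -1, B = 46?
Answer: -2116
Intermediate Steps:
B*(-41 + Z(4, n(-1))) = 46*(-41 - 5) = 46*(-46) = -2116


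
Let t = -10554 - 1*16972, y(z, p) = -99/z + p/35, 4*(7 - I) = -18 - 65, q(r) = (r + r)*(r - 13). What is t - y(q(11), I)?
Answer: -1927033/70 ≈ -27529.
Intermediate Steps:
q(r) = 2*r*(-13 + r) (q(r) = (2*r)*(-13 + r) = 2*r*(-13 + r))
I = 111/4 (I = 7 - (-18 - 65)/4 = 7 - 1/4*(-83) = 7 + 83/4 = 111/4 ≈ 27.750)
y(z, p) = -99/z + p/35 (y(z, p) = -99/z + p*(1/35) = -99/z + p/35)
t = -27526 (t = -10554 - 16972 = -27526)
t - y(q(11), I) = -27526 - (-99*1/(22*(-13 + 11)) + (1/35)*(111/4)) = -27526 - (-99/(2*11*(-2)) + 111/140) = -27526 - (-99/(-44) + 111/140) = -27526 - (-99*(-1/44) + 111/140) = -27526 - (9/4 + 111/140) = -27526 - 1*213/70 = -27526 - 213/70 = -1927033/70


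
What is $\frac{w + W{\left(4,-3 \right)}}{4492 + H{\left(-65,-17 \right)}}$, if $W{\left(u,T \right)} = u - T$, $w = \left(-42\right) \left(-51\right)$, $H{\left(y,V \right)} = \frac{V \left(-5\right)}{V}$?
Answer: $\frac{307}{641} \approx 0.47894$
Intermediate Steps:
$H{\left(y,V \right)} = -5$ ($H{\left(y,V \right)} = \frac{\left(-5\right) V}{V} = -5$)
$w = 2142$
$\frac{w + W{\left(4,-3 \right)}}{4492 + H{\left(-65,-17 \right)}} = \frac{2142 + \left(4 - -3\right)}{4492 - 5} = \frac{2142 + \left(4 + 3\right)}{4487} = \left(2142 + 7\right) \frac{1}{4487} = 2149 \cdot \frac{1}{4487} = \frac{307}{641}$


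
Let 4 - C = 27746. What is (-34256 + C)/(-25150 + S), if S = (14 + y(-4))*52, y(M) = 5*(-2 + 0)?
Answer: 10333/4157 ≈ 2.4857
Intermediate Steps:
C = -27742 (C = 4 - 1*27746 = 4 - 27746 = -27742)
y(M) = -10 (y(M) = 5*(-2) = -10)
S = 208 (S = (14 - 10)*52 = 4*52 = 208)
(-34256 + C)/(-25150 + S) = (-34256 - 27742)/(-25150 + 208) = -61998/(-24942) = -61998*(-1/24942) = 10333/4157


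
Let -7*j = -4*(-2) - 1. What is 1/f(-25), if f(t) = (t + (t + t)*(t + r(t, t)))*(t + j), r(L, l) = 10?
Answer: -1/18850 ≈ -5.3050e-5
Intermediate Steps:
j = -1 (j = -(-4*(-2) - 1)/7 = -(8 - 1)/7 = -⅐*7 = -1)
f(t) = (-1 + t)*(t + 2*t*(10 + t)) (f(t) = (t + (t + t)*(t + 10))*(t - 1) = (t + (2*t)*(10 + t))*(-1 + t) = (t + 2*t*(10 + t))*(-1 + t) = (-1 + t)*(t + 2*t*(10 + t)))
1/f(-25) = 1/(-25*(-21 + 2*(-25)² + 19*(-25))) = 1/(-25*(-21 + 2*625 - 475)) = 1/(-25*(-21 + 1250 - 475)) = 1/(-25*754) = 1/(-18850) = -1/18850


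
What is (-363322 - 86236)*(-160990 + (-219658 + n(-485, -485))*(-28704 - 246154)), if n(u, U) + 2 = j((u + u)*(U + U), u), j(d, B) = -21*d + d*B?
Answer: -58855685870187083420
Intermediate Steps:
j(d, B) = -21*d + B*d
n(u, U) = -2 + 4*U*u*(-21 + u) (n(u, U) = -2 + ((u + u)*(U + U))*(-21 + u) = -2 + ((2*u)*(2*U))*(-21 + u) = -2 + (4*U*u)*(-21 + u) = -2 + 4*U*u*(-21 + u))
(-363322 - 86236)*(-160990 + (-219658 + n(-485, -485))*(-28704 - 246154)) = (-363322 - 86236)*(-160990 + (-219658 + (-2 + 4*(-485)*(-485)*(-21 - 485)))*(-28704 - 246154)) = -449558*(-160990 + (-219658 + (-2 + 4*(-485)*(-485)*(-506)))*(-274858)) = -449558*(-160990 + (-219658 + (-2 - 476095400))*(-274858)) = -449558*(-160990 + (-219658 - 476095402)*(-274858)) = -449558*(-160990 - 476315060*(-274858)) = -449558*(-160990 + 130919004761480) = -449558*130919004600490 = -58855685870187083420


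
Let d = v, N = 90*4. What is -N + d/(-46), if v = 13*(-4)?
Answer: -8254/23 ≈ -358.87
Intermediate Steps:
N = 360
v = -52
d = -52
-N + d/(-46) = -1*360 - 52/(-46) = -360 - 52*(-1/46) = -360 + 26/23 = -8254/23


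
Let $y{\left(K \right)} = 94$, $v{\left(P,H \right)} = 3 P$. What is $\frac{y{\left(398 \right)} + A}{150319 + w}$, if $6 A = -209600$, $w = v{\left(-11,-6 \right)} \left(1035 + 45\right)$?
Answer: $- \frac{104518}{344037} \approx -0.3038$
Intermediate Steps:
$w = -35640$ ($w = 3 \left(-11\right) \left(1035 + 45\right) = \left(-33\right) 1080 = -35640$)
$A = - \frac{104800}{3}$ ($A = \frac{1}{6} \left(-209600\right) = - \frac{104800}{3} \approx -34933.0$)
$\frac{y{\left(398 \right)} + A}{150319 + w} = \frac{94 - \frac{104800}{3}}{150319 - 35640} = - \frac{104518}{3 \cdot 114679} = \left(- \frac{104518}{3}\right) \frac{1}{114679} = - \frac{104518}{344037}$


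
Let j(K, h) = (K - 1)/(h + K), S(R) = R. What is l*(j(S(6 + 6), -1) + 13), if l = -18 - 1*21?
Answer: -546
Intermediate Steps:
l = -39 (l = -18 - 21 = -39)
j(K, h) = (-1 + K)/(K + h)
l*(j(S(6 + 6), -1) + 13) = -39*((-1 + (6 + 6))/((6 + 6) - 1) + 13) = -39*((-1 + 12)/(12 - 1) + 13) = -39*(11/11 + 13) = -39*((1/11)*11 + 13) = -39*(1 + 13) = -39*14 = -546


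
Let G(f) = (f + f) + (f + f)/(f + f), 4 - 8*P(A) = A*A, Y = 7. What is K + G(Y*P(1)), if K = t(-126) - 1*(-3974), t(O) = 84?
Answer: 16257/4 ≈ 4064.3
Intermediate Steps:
P(A) = ½ - A²/8 (P(A) = ½ - A*A/8 = ½ - A²/8)
K = 4058 (K = 84 - 1*(-3974) = 84 + 3974 = 4058)
G(f) = 1 + 2*f (G(f) = 2*f + (2*f)/((2*f)) = 2*f + (2*f)*(1/(2*f)) = 2*f + 1 = 1 + 2*f)
K + G(Y*P(1)) = 4058 + (1 + 2*(7*(½ - ⅛*1²))) = 4058 + (1 + 2*(7*(½ - ⅛*1))) = 4058 + (1 + 2*(7*(½ - ⅛))) = 4058 + (1 + 2*(7*(3/8))) = 4058 + (1 + 2*(21/8)) = 4058 + (1 + 21/4) = 4058 + 25/4 = 16257/4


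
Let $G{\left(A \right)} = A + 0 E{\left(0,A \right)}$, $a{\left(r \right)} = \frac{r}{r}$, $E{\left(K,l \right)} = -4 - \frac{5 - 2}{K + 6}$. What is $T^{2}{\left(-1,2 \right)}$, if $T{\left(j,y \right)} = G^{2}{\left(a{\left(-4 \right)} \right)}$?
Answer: $1$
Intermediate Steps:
$E{\left(K,l \right)} = -4 - \frac{3}{6 + K}$
$a{\left(r \right)} = 1$
$G{\left(A \right)} = A$ ($G{\left(A \right)} = A + 0 \frac{-27 - 0}{6 + 0} = A + 0 \frac{-27 + 0}{6} = A + 0 \cdot \frac{1}{6} \left(-27\right) = A + 0 \left(- \frac{9}{2}\right) = A + 0 = A$)
$T{\left(j,y \right)} = 1$ ($T{\left(j,y \right)} = 1^{2} = 1$)
$T^{2}{\left(-1,2 \right)} = 1^{2} = 1$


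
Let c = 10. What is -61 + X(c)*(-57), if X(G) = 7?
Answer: -460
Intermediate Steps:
-61 + X(c)*(-57) = -61 + 7*(-57) = -61 - 399 = -460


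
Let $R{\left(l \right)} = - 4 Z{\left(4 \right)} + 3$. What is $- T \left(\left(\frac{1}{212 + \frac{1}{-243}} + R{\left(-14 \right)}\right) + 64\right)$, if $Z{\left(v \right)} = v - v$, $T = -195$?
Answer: $\frac{134618172}{10303} \approx 13066.0$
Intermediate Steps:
$Z{\left(v \right)} = 0$
$R{\left(l \right)} = 3$ ($R{\left(l \right)} = \left(-4\right) 0 + 3 = 0 + 3 = 3$)
$- T \left(\left(\frac{1}{212 + \frac{1}{-243}} + R{\left(-14 \right)}\right) + 64\right) = \left(-1\right) \left(-195\right) \left(\left(\frac{1}{212 + \frac{1}{-243}} + 3\right) + 64\right) = 195 \left(\left(\frac{1}{212 - \frac{1}{243}} + 3\right) + 64\right) = 195 \left(\left(\frac{1}{\frac{51515}{243}} + 3\right) + 64\right) = 195 \left(\left(\frac{243}{51515} + 3\right) + 64\right) = 195 \left(\frac{154788}{51515} + 64\right) = 195 \cdot \frac{3451748}{51515} = \frac{134618172}{10303}$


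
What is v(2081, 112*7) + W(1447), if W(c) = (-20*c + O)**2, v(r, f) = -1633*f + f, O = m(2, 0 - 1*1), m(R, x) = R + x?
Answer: 836186233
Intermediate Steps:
O = 1 (O = 2 + (0 - 1*1) = 2 + (0 - 1) = 2 - 1 = 1)
v(r, f) = -1632*f
W(c) = (1 - 20*c)**2 (W(c) = (-20*c + 1)**2 = (1 - 20*c)**2)
v(2081, 112*7) + W(1447) = -182784*7 + (-1 + 20*1447)**2 = -1632*784 + (-1 + 28940)**2 = -1279488 + 28939**2 = -1279488 + 837465721 = 836186233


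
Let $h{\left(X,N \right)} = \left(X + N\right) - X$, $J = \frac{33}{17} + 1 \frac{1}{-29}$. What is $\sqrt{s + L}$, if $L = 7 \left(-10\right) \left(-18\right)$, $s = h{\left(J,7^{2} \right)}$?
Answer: $\sqrt{1309} \approx 36.18$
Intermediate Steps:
$J = \frac{940}{493}$ ($J = 33 \cdot \frac{1}{17} + 1 \left(- \frac{1}{29}\right) = \frac{33}{17} - \frac{1}{29} = \frac{940}{493} \approx 1.9067$)
$h{\left(X,N \right)} = N$ ($h{\left(X,N \right)} = \left(N + X\right) - X = N$)
$s = 49$ ($s = 7^{2} = 49$)
$L = 1260$ ($L = \left(-70\right) \left(-18\right) = 1260$)
$\sqrt{s + L} = \sqrt{49 + 1260} = \sqrt{1309}$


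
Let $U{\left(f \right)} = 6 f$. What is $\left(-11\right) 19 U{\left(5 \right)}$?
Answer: $-6270$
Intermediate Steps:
$\left(-11\right) 19 U{\left(5 \right)} = \left(-11\right) 19 \cdot 6 \cdot 5 = \left(-209\right) 30 = -6270$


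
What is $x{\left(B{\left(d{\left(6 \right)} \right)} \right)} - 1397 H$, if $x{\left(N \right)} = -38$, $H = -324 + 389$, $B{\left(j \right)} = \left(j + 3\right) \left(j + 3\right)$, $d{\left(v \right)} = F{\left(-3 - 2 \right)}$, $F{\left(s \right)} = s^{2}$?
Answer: $-90843$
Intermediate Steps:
$d{\left(v \right)} = 25$ ($d{\left(v \right)} = \left(-3 - 2\right)^{2} = \left(-5\right)^{2} = 25$)
$B{\left(j \right)} = \left(3 + j\right)^{2}$ ($B{\left(j \right)} = \left(3 + j\right) \left(3 + j\right) = \left(3 + j\right)^{2}$)
$H = 65$
$x{\left(B{\left(d{\left(6 \right)} \right)} \right)} - 1397 H = -38 - 90805 = -90843$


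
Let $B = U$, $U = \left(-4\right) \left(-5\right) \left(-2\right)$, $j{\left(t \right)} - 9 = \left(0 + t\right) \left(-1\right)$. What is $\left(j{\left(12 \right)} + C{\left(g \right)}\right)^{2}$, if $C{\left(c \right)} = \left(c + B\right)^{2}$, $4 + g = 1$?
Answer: $3407716$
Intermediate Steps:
$g = -3$ ($g = -4 + 1 = -3$)
$j{\left(t \right)} = 9 - t$ ($j{\left(t \right)} = 9 + \left(0 + t\right) \left(-1\right) = 9 + t \left(-1\right) = 9 - t$)
$U = -40$ ($U = 20 \left(-2\right) = -40$)
$B = -40$
$C{\left(c \right)} = \left(-40 + c\right)^{2}$ ($C{\left(c \right)} = \left(c - 40\right)^{2} = \left(-40 + c\right)^{2}$)
$\left(j{\left(12 \right)} + C{\left(g \right)}\right)^{2} = \left(\left(9 - 12\right) + \left(-40 - 3\right)^{2}\right)^{2} = \left(\left(9 - 12\right) + \left(-43\right)^{2}\right)^{2} = \left(-3 + 1849\right)^{2} = 1846^{2} = 3407716$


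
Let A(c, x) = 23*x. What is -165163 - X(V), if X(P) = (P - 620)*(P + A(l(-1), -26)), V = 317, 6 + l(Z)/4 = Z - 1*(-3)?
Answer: -250306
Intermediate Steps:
l(Z) = -12 + 4*Z (l(Z) = -24 + 4*(Z - 1*(-3)) = -24 + 4*(Z + 3) = -24 + 4*(3 + Z) = -24 + (12 + 4*Z) = -12 + 4*Z)
X(P) = (-620 + P)*(-598 + P) (X(P) = (P - 620)*(P + 23*(-26)) = (-620 + P)*(P - 598) = (-620 + P)*(-598 + P))
-165163 - X(V) = -165163 - (370760 + 317² - 1218*317) = -165163 - (370760 + 100489 - 386106) = -165163 - 1*85143 = -165163 - 85143 = -250306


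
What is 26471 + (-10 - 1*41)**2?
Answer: 29072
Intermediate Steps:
26471 + (-10 - 1*41)**2 = 26471 + (-10 - 41)**2 = 26471 + (-51)**2 = 26471 + 2601 = 29072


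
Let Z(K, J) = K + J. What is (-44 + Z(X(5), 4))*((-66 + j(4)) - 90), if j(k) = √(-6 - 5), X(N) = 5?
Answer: 5460 - 35*I*√11 ≈ 5460.0 - 116.08*I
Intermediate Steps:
Z(K, J) = J + K
j(k) = I*√11 (j(k) = √(-11) = I*√11)
(-44 + Z(X(5), 4))*((-66 + j(4)) - 90) = (-44 + (4 + 5))*((-66 + I*√11) - 90) = (-44 + 9)*(-156 + I*√11) = -35*(-156 + I*√11) = 5460 - 35*I*√11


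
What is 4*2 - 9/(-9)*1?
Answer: 9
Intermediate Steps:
4*2 - 9/(-9)*1 = 8 - 9*(-⅑)*1 = 8 + 1*1 = 8 + 1 = 9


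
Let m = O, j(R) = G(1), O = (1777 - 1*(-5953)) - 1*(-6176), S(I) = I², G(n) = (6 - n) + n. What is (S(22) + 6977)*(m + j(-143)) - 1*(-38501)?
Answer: 103835933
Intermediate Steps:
G(n) = 6
O = 13906 (O = (1777 + 5953) + 6176 = 7730 + 6176 = 13906)
j(R) = 6
m = 13906
(S(22) + 6977)*(m + j(-143)) - 1*(-38501) = (22² + 6977)*(13906 + 6) - 1*(-38501) = (484 + 6977)*13912 + 38501 = 7461*13912 + 38501 = 103797432 + 38501 = 103835933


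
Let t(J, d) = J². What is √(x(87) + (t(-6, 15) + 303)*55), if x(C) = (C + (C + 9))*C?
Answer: √34566 ≈ 185.92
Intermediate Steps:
x(C) = C*(9 + 2*C) (x(C) = (C + (9 + C))*C = (9 + 2*C)*C = C*(9 + 2*C))
√(x(87) + (t(-6, 15) + 303)*55) = √(87*(9 + 2*87) + ((-6)² + 303)*55) = √(87*(9 + 174) + (36 + 303)*55) = √(87*183 + 339*55) = √(15921 + 18645) = √34566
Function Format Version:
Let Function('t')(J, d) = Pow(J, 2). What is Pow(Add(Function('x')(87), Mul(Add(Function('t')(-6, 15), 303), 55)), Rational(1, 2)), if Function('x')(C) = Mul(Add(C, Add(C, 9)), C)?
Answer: Pow(34566, Rational(1, 2)) ≈ 185.92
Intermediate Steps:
Function('x')(C) = Mul(C, Add(9, Mul(2, C))) (Function('x')(C) = Mul(Add(C, Add(9, C)), C) = Mul(Add(9, Mul(2, C)), C) = Mul(C, Add(9, Mul(2, C))))
Pow(Add(Function('x')(87), Mul(Add(Function('t')(-6, 15), 303), 55)), Rational(1, 2)) = Pow(Add(Mul(87, Add(9, Mul(2, 87))), Mul(Add(Pow(-6, 2), 303), 55)), Rational(1, 2)) = Pow(Add(Mul(87, Add(9, 174)), Mul(Add(36, 303), 55)), Rational(1, 2)) = Pow(Add(Mul(87, 183), Mul(339, 55)), Rational(1, 2)) = Pow(Add(15921, 18645), Rational(1, 2)) = Pow(34566, Rational(1, 2))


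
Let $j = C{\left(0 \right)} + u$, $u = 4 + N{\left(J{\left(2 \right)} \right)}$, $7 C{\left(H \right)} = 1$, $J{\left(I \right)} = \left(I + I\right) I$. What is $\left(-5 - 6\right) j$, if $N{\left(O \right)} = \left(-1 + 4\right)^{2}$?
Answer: $- \frac{1012}{7} \approx -144.57$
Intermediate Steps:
$J{\left(I \right)} = 2 I^{2}$ ($J{\left(I \right)} = 2 I I = 2 I^{2}$)
$N{\left(O \right)} = 9$ ($N{\left(O \right)} = 3^{2} = 9$)
$C{\left(H \right)} = \frac{1}{7}$ ($C{\left(H \right)} = \frac{1}{7} \cdot 1 = \frac{1}{7}$)
$u = 13$ ($u = 4 + 9 = 13$)
$j = \frac{92}{7}$ ($j = \frac{1}{7} + 13 = \frac{92}{7} \approx 13.143$)
$\left(-5 - 6\right) j = \left(-5 - 6\right) \frac{92}{7} = \left(-11\right) \frac{92}{7} = - \frac{1012}{7}$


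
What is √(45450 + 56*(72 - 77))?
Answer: √45170 ≈ 212.53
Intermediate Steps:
√(45450 + 56*(72 - 77)) = √(45450 + 56*(-5)) = √(45450 - 280) = √45170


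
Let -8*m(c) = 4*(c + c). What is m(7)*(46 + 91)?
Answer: -959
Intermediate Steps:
m(c) = -c (m(c) = -(c + c)/2 = -2*c/2 = -c)
m(7)*(46 + 91) = (-1*7)*(46 + 91) = -7*137 = -959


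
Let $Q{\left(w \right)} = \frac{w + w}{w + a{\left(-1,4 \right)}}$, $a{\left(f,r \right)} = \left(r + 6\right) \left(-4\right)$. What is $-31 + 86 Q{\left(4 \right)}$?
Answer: $- \frac{451}{9} \approx -50.111$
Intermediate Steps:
$a{\left(f,r \right)} = -24 - 4 r$ ($a{\left(f,r \right)} = \left(6 + r\right) \left(-4\right) = -24 - 4 r$)
$Q{\left(w \right)} = \frac{2 w}{-40 + w}$ ($Q{\left(w \right)} = \frac{w + w}{w - 40} = \frac{2 w}{w - 40} = \frac{2 w}{-40 + w}$)
$-31 + 86 Q{\left(4 \right)} = -31 + 86 \cdot 2 \cdot 4 \frac{1}{-40 + 4} = -31 + 86 \cdot 2 \cdot 4 \frac{1}{-36} = -31 + 86 \cdot 2 \cdot 4 \left(- \frac{1}{36}\right) = -31 + 86 \left(- \frac{2}{9}\right) = -31 - \frac{172}{9} = - \frac{451}{9}$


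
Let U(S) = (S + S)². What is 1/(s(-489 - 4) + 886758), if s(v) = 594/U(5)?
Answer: 50/44338197 ≈ 1.1277e-6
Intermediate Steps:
U(S) = 4*S² (U(S) = (2*S)² = 4*S²)
s(v) = 297/50 (s(v) = 594/((4*5²)) = 594/((4*25)) = 594/100 = 594*(1/100) = 297/50)
1/(s(-489 - 4) + 886758) = 1/(297/50 + 886758) = 1/(44338197/50) = 50/44338197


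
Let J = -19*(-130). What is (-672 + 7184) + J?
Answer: 8982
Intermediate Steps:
J = 2470
(-672 + 7184) + J = (-672 + 7184) + 2470 = 6512 + 2470 = 8982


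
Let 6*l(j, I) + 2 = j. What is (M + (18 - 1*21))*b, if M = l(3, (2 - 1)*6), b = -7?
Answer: 119/6 ≈ 19.833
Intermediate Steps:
l(j, I) = -⅓ + j/6
M = ⅙ (M = -⅓ + (⅙)*3 = -⅓ + ½ = ⅙ ≈ 0.16667)
(M + (18 - 1*21))*b = (⅙ + (18 - 1*21))*(-7) = (⅙ + (18 - 21))*(-7) = (⅙ - 3)*(-7) = -17/6*(-7) = 119/6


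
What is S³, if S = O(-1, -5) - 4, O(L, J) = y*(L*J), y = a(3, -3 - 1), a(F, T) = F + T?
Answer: -729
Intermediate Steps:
y = -1 (y = 3 + (-3 - 1) = 3 - 4 = -1)
O(L, J) = -J*L (O(L, J) = -L*J = -J*L)
S = -9 (S = -1*(-5)*(-1) - 4 = -5 - 4 = -9)
S³ = (-9)³ = -729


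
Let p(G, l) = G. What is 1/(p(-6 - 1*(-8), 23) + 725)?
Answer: 1/727 ≈ 0.0013755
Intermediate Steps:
1/(p(-6 - 1*(-8), 23) + 725) = 1/((-6 - 1*(-8)) + 725) = 1/((-6 + 8) + 725) = 1/(2 + 725) = 1/727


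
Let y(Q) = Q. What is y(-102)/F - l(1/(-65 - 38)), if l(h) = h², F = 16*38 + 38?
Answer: -31846/201571 ≈ -0.15799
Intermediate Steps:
F = 646 (F = 608 + 38 = 646)
y(-102)/F - l(1/(-65 - 38)) = -102/646 - (1/(-65 - 38))² = -102*1/646 - (1/(-103))² = -3/19 - (-1/103)² = -3/19 - 1*1/10609 = -3/19 - 1/10609 = -31846/201571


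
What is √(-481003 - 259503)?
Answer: I*√740506 ≈ 860.53*I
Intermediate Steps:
√(-481003 - 259503) = √(-740506) = I*√740506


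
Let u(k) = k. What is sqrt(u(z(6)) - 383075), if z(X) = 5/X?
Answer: I*sqrt(13790670)/6 ≈ 618.93*I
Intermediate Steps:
sqrt(u(z(6)) - 383075) = sqrt(5/6 - 383075) = sqrt(-2298445/6) = I*sqrt(13790670)/6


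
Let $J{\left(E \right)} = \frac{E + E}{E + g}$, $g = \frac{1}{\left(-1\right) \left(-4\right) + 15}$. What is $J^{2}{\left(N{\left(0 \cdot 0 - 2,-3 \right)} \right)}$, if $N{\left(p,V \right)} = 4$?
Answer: $\frac{23104}{5929} \approx 3.8968$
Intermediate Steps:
$g = \frac{1}{19}$ ($g = \frac{1}{4 + 15} = \frac{1}{19} \approx 0.052632$)
$J{\left(E \right)} = \frac{2 E}{\frac{1}{19} + E}$ ($J{\left(E \right)} = \frac{E + E}{E + \frac{1}{19}} = \frac{2 E}{\frac{1}{19} + E}$)
$J^{2}{\left(N{\left(0 \cdot 0 - 2,-3 \right)} \right)} = \left(38 \cdot 4 \frac{1}{1 + 19 \cdot 4}\right)^{2} = \left(38 \cdot 4 \frac{1}{1 + 76}\right)^{2} = \left(38 \cdot 4 \cdot \frac{1}{77}\right)^{2} = \left(\frac{152}{77}\right)^{2} = \frac{23104}{5929}$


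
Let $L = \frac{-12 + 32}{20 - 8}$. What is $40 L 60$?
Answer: $4000$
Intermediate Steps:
$L = \frac{5}{3}$ ($L = \frac{20}{12} = 20 \cdot \frac{1}{12} = \frac{5}{3} \approx 1.6667$)
$40 L 60 = 40 \cdot \frac{5}{3} \cdot 60 = \frac{200}{3} \cdot 60 = 4000$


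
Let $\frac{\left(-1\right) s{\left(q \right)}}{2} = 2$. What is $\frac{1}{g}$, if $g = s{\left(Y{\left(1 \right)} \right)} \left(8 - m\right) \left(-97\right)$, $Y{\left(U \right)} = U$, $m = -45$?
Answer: $\frac{1}{20564} \approx 4.8629 \cdot 10^{-5}$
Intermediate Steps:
$s{\left(q \right)} = -4$ ($s{\left(q \right)} = \left(-2\right) 2 = -4$)
$g = 20564$ ($g = - 4 \left(8 - -45\right) \left(-97\right) = - 4 \left(8 + 45\right) \left(-97\right) = \left(-4\right) 53 \left(-97\right) = \left(-212\right) \left(-97\right) = 20564$)
$\frac{1}{g} = \frac{1}{20564}$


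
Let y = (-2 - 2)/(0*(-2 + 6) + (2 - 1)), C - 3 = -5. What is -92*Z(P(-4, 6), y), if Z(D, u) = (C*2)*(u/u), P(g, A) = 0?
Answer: 368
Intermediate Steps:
C = -2 (C = 3 - 5 = -2)
y = -4 (y = -4/(0*4 + 1) = -4/(0 + 1) = -4/1 = -4*1 = -4)
Z(D, u) = -4 (Z(D, u) = (-2*2)*(u/u) = -4*1 = -4)
-92*Z(P(-4, 6), y) = -92*(-4) = 368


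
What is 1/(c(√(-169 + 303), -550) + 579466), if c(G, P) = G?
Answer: 289733/167890422511 - √134/335780845022 ≈ 1.7257e-6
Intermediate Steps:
1/(c(√(-169 + 303), -550) + 579466) = 1/(√(-169 + 303) + 579466) = 1/(√134 + 579466) = 1/(579466 + √134)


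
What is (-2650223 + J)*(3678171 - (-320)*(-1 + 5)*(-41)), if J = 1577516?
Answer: -3889304115537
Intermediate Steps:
(-2650223 + J)*(3678171 - (-320)*(-1 + 5)*(-41)) = (-2650223 + 1577516)*(3678171 - (-320)*(-1 + 5)*(-41)) = -1072707*(3678171 - (-320)*4*(-41)) = -1072707*(3678171 - 64*(-20)*(-41)) = -1072707*(3678171 + 1280*(-41)) = -1072707*(3678171 - 52480) = -1072707*3625691 = -3889304115537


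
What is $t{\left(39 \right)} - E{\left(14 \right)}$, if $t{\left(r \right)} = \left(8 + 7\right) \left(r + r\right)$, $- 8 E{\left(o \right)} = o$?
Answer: $\frac{4687}{4} \approx 1171.8$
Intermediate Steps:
$E{\left(o \right)} = - \frac{o}{8}$
$t{\left(r \right)} = 30 r$ ($t{\left(r \right)} = 15 \cdot 2 r = 30 r$)
$t{\left(39 \right)} - E{\left(14 \right)} = 30 \cdot 39 - \left(- \frac{1}{8}\right) 14 = 1170 - - \frac{7}{4} = 1170 + \frac{7}{4} = \frac{4687}{4}$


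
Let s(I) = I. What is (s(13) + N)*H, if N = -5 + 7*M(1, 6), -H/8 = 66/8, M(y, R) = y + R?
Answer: -3762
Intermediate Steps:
M(y, R) = R + y
H = -66 (H = -528/8 = -8*33/4 = -66)
N = 44 (N = -5 + 7*(6 + 1) = -5 + 7*7 = -5 + 49 = 44)
(s(13) + N)*H = (13 + 44)*(-66) = 57*(-66) = -3762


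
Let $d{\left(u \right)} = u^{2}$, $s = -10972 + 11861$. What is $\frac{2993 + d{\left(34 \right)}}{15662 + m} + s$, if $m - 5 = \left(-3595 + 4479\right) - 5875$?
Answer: $\frac{9495113}{10676} \approx 889.39$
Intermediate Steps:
$m = -4986$ ($m = 5 + \left(\left(-3595 + 4479\right) - 5875\right) = 5 + \left(884 - 5875\right) = 5 - 4991 = -4986$)
$s = 889$
$\frac{2993 + d{\left(34 \right)}}{15662 + m} + s = \frac{2993 + 34^{2}}{15662 - 4986} + 889 = \frac{2993 + 1156}{10676} + 889 = 4149 \cdot \frac{1}{10676} + 889 = \frac{4149}{10676} + 889 = \frac{9495113}{10676}$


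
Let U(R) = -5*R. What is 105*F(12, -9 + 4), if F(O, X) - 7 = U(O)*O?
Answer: -74865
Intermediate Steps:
F(O, X) = 7 - 5*O² (F(O, X) = 7 + (-5*O)*O = 7 - 5*O²)
105*F(12, -9 + 4) = 105*(7 - 5*12²) = 105*(7 - 5*144) = 105*(7 - 720) = 105*(-713) = -74865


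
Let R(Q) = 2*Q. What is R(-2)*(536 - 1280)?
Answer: 2976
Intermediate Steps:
R(-2)*(536 - 1280) = (2*(-2))*(536 - 1280) = -4*(-744) = 2976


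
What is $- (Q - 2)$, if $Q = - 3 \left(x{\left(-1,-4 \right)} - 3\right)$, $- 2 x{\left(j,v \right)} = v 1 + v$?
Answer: $5$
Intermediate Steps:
$x{\left(j,v \right)} = - v$ ($x{\left(j,v \right)} = - \frac{v 1 + v}{2} = - \frac{v + v}{2} = - \frac{2 v}{2} = - v$)
$Q = -3$ ($Q = - 3 \left(\left(-1\right) \left(-4\right) - 3\right) = - 3 \left(4 - 3\right) = \left(-3\right) 1 = -3$)
$- (Q - 2) = - (-3 - 2) = \left(-1\right) \left(-5\right) = 5$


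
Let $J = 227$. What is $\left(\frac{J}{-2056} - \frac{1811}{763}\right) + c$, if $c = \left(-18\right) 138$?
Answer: $- \frac{3900616969}{1568728} \approx -2486.5$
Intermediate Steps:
$c = -2484$
$\left(\frac{J}{-2056} - \frac{1811}{763}\right) + c = \left(\frac{227}{-2056} - \frac{1811}{763}\right) - 2484 = \left(227 \left(- \frac{1}{2056}\right) - \frac{1811}{763}\right) - 2484 = \left(- \frac{227}{2056} - \frac{1811}{763}\right) - 2484 = - \frac{3896617}{1568728} - 2484 = - \frac{3900616969}{1568728}$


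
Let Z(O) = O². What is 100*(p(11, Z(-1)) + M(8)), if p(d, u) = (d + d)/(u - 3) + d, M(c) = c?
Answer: 800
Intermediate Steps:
p(d, u) = d + 2*d/(-3 + u) (p(d, u) = (2*d)/(-3 + u) + d = 2*d/(-3 + u) + d = d + 2*d/(-3 + u))
100*(p(11, Z(-1)) + M(8)) = 100*(11*(-1 + (-1)²)/(-3 + (-1)²) + 8) = 100*(11*(-1 + 1)/(-3 + 1) + 8) = 100*(11*0/(-2) + 8) = 100*(11*(-½)*0 + 8) = 100*(0 + 8) = 100*8 = 800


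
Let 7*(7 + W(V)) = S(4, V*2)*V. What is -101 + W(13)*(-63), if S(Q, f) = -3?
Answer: 691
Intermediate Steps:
W(V) = -7 - 3*V/7 (W(V) = -7 + (-3*V)/7 = -7 - 3*V/7)
-101 + W(13)*(-63) = -101 + (-7 - 3/7*13)*(-63) = -101 + (-7 - 39/7)*(-63) = -101 - 88/7*(-63) = -101 + 792 = 691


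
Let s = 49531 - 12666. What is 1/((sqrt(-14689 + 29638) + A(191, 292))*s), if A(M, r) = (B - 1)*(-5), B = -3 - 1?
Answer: -5/105610852 + 3*sqrt(1661)/528054260 ≈ 1.8420e-7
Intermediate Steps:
B = -4
A(M, r) = 25 (A(M, r) = (-4 - 1)*(-5) = -5*(-5) = 25)
s = 36865
1/((sqrt(-14689 + 29638) + A(191, 292))*s) = 1/((sqrt(-14689 + 29638) + 25)*36865) = (1/36865)/(sqrt(14949) + 25) = (1/36865)/(3*sqrt(1661) + 25) = (1/36865)/(25 + 3*sqrt(1661)) = 1/(36865*(25 + 3*sqrt(1661)))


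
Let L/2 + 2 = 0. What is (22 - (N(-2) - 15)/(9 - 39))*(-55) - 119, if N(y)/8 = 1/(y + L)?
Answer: -23383/18 ≈ -1299.1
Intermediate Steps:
L = -4 (L = -4 + 2*0 = -4 + 0 = -4)
N(y) = 8/(-4 + y) (N(y) = 8/(y - 4) = 8/(-4 + y))
(22 - (N(-2) - 15)/(9 - 39))*(-55) - 119 = (22 - (8/(-4 - 2) - 15)/(9 - 39))*(-55) - 119 = (22 - (8/(-6) - 15)/(-30))*(-55) - 119 = (22 - (8*(-1/6) - 15)*(-1)/30)*(-55) - 119 = (22 - (-4/3 - 15)*(-1)/30)*(-55) - 119 = (22 - (-49)*(-1)/(3*30))*(-55) - 119 = (22 - 1*49/90)*(-55) - 119 = (22 - 49/90)*(-55) - 119 = (1931/90)*(-55) - 119 = -21241/18 - 119 = -23383/18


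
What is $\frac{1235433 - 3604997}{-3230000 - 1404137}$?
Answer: $\frac{2369564}{4634137} \approx 0.51133$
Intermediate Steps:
$\frac{1235433 - 3604997}{-3230000 - 1404137} = - \frac{2369564}{-3230000 + \left(-1554645 + 150508\right)} = - \frac{2369564}{-3230000 - 1404137} = - \frac{2369564}{-4634137} = \left(-2369564\right) \left(- \frac{1}{4634137}\right) = \frac{2369564}{4634137}$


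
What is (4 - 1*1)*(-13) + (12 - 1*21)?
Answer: -48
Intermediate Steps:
(4 - 1*1)*(-13) + (12 - 1*21) = (4 - 1)*(-13) + (12 - 21) = 3*(-13) - 9 = -39 - 9 = -48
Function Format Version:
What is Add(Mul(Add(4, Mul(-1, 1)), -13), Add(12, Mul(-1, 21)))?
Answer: -48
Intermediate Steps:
Add(Mul(Add(4, Mul(-1, 1)), -13), Add(12, Mul(-1, 21))) = Add(Mul(Add(4, -1), -13), Add(12, -21)) = Add(Mul(3, -13), -9) = Add(-39, -9) = -48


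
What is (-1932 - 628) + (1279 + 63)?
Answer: -1218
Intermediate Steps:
(-1932 - 628) + (1279 + 63) = -2560 + 1342 = -1218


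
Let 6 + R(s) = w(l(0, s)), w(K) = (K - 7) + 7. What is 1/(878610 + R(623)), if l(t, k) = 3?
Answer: 1/878607 ≈ 1.1382e-6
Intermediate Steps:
w(K) = K (w(K) = (-7 + K) + 7 = K)
R(s) = -3 (R(s) = -6 + 3 = -3)
1/(878610 + R(623)) = 1/(878610 - 3) = 1/878607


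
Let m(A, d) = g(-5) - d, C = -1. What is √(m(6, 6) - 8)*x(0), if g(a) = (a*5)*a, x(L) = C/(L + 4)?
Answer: -√111/4 ≈ -2.6339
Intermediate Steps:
x(L) = -1/(4 + L) (x(L) = -1/(L + 4) = -1/(4 + L))
g(a) = 5*a² (g(a) = (5*a)*a = 5*a²)
m(A, d) = 125 - d (m(A, d) = 5*(-5)² - d = 5*25 - d = 125 - d)
√(m(6, 6) - 8)*x(0) = √((125 - 1*6) - 8)*(-1/(4 + 0)) = √((125 - 6) - 8)*(-1/4) = √(119 - 8)*(-1*¼) = √111*(-¼) = -√111/4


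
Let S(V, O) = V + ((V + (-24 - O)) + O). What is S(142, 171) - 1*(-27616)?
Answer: 27876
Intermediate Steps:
S(V, O) = -24 + 2*V (S(V, O) = V + ((-24 + V - O) + O) = V + (-24 + V) = -24 + 2*V)
S(142, 171) - 1*(-27616) = (-24 + 2*142) - 1*(-27616) = (-24 + 284) + 27616 = 260 + 27616 = 27876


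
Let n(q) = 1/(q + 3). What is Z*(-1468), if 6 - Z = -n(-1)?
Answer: -9542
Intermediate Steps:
n(q) = 1/(3 + q)
Z = 13/2 (Z = 6 - (-1)/(3 - 1) = 6 - (-1)/2 = 6 - 1*(-1/2) = 6 + 1/2 = 13/2 ≈ 6.5000)
Z*(-1468) = (13/2)*(-1468) = -9542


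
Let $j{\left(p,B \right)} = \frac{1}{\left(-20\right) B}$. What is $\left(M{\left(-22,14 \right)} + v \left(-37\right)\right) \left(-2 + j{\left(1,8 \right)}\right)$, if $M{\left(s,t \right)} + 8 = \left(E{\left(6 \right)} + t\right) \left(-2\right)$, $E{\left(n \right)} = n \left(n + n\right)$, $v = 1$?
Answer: $\frac{69657}{160} \approx 435.36$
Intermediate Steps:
$E{\left(n \right)} = 2 n^{2}$ ($E{\left(n \right)} = n 2 n = 2 n^{2}$)
$j{\left(p,B \right)} = - \frac{1}{20 B}$
$M{\left(s,t \right)} = -152 - 2 t$ ($M{\left(s,t \right)} = -8 + \left(2 \cdot 6^{2} + t\right) \left(-2\right) = -8 + \left(2 \cdot 36 + t\right) \left(-2\right) = -8 + \left(72 + t\right) \left(-2\right) = -8 - \left(144 + 2 t\right) = -152 - 2 t$)
$\left(M{\left(-22,14 \right)} + v \left(-37\right)\right) \left(-2 + j{\left(1,8 \right)}\right) = \left(\left(-152 - 28\right) + 1 \left(-37\right)\right) \left(-2 - \frac{1}{20 \cdot 8}\right) = \left(\left(-152 - 28\right) - 37\right) \left(-2 - \frac{1}{160}\right) = \left(-180 - 37\right) \left(-2 - \frac{1}{160}\right) = \left(-217\right) \left(- \frac{321}{160}\right) = \frac{69657}{160}$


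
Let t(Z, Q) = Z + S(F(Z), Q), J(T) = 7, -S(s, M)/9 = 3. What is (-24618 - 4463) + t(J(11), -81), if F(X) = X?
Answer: -29101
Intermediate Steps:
S(s, M) = -27 (S(s, M) = -9*3 = -27)
t(Z, Q) = -27 + Z (t(Z, Q) = Z - 27 = -27 + Z)
(-24618 - 4463) + t(J(11), -81) = (-24618 - 4463) + (-27 + 7) = -29081 - 20 = -29101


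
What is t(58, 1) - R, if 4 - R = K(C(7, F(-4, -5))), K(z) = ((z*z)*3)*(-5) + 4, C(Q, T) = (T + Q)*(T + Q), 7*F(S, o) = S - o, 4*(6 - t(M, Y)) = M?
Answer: -187540817/4802 ≈ -39055.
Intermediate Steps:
t(M, Y) = 6 - M/4
F(S, o) = -o/7 + S/7 (F(S, o) = (S - o)/7 = -o/7 + S/7)
C(Q, T) = (Q + T)² (C(Q, T) = (Q + T)*(Q + T) = (Q + T)²)
K(z) = 4 - 15*z² (K(z) = (z²*3)*(-5) + 4 = (3*z²)*(-5) + 4 = -15*z² + 4 = 4 - 15*z²)
R = 93750000/2401 (R = 4 - (4 - 15*(7 + (-⅐*(-5) + (⅐)*(-4)))⁴) = 4 - (4 - 15*(7 + (5/7 - 4/7))⁴) = 4 - (4 - 15*(7 + ⅐)⁴) = 4 - (4 - 15*((50/7)²)²) = 4 - (4 - 15*(2500/49)²) = 4 - (4 - 15*6250000/2401) = 4 - (4 - 93750000/2401) = 4 - 1*(-93740396/2401) = 4 + 93740396/2401 = 93750000/2401 ≈ 39046.)
t(58, 1) - R = (6 - ¼*58) - 1*93750000/2401 = (6 - 29/2) - 93750000/2401 = -17/2 - 93750000/2401 = -187540817/4802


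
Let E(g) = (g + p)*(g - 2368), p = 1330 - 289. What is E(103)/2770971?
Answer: -863720/923657 ≈ -0.93511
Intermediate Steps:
p = 1041
E(g) = (-2368 + g)*(1041 + g) (E(g) = (g + 1041)*(g - 2368) = (1041 + g)*(-2368 + g) = (-2368 + g)*(1041 + g))
E(103)/2770971 = (-2465088 + 103² - 1327*103)/2770971 = (-2465088 + 10609 - 136681)*(1/2770971) = -2591160*1/2770971 = -863720/923657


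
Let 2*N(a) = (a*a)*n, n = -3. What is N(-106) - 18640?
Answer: -35494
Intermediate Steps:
N(a) = -3*a**2/2 (N(a) = ((a*a)*(-3))/2 = (a**2*(-3))/2 = (-3*a**2)/2 = -3*a**2/2)
N(-106) - 18640 = -3/2*(-106)**2 - 18640 = -3/2*11236 - 18640 = -16854 - 18640 = -35494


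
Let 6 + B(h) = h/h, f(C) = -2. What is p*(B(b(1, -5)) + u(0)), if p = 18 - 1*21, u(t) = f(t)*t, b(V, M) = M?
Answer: 15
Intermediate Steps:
B(h) = -5 (B(h) = -6 + h/h = -6 + 1 = -5)
u(t) = -2*t
p = -3 (p = 18 - 21 = -3)
p*(B(b(1, -5)) + u(0)) = -3*(-5 - 2*0) = -3*(-5 + 0) = -3*(-5) = 15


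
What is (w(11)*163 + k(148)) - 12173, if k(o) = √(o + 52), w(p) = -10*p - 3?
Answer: -30592 + 10*√2 ≈ -30578.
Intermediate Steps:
w(p) = -3 - 10*p
k(o) = √(52 + o)
(w(11)*163 + k(148)) - 12173 = ((-3 - 10*11)*163 + √(52 + 148)) - 12173 = ((-3 - 110)*163 + √200) - 12173 = (-113*163 + 10*√2) - 12173 = (-18419 + 10*√2) - 12173 = -30592 + 10*√2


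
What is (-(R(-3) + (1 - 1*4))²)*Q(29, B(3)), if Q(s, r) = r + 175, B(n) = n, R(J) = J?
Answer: -6408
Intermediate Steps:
Q(s, r) = 175 + r
(-(R(-3) + (1 - 1*4))²)*Q(29, B(3)) = (-(-3 + (1 - 1*4))²)*(175 + 3) = -(-3 + (1 - 4))²*178 = -(-3 - 3)²*178 = -1*(-6)²*178 = -1*36*178 = -36*178 = -6408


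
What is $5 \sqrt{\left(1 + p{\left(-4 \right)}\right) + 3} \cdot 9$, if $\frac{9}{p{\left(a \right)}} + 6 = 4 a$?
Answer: $\frac{45 \sqrt{1738}}{22} \approx 85.274$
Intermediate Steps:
$p{\left(a \right)} = \frac{9}{-6 + 4 a}$
$5 \sqrt{\left(1 + p{\left(-4 \right)}\right) + 3} \cdot 9 = 5 \sqrt{\left(1 + \frac{9}{2 \left(-3 + 2 \left(-4\right)\right)}\right) + 3} \cdot 9 = 5 \sqrt{\left(1 + \frac{9}{2 \left(-3 - 8\right)}\right) + 3} \cdot 9 = 5 \sqrt{\left(1 + \frac{9}{2 \left(-11\right)}\right) + 3} \cdot 9 = 5 \sqrt{\left(1 + \frac{9}{2} \left(- \frac{1}{11}\right)\right) + 3} \cdot 9 = 5 \sqrt{\left(1 - \frac{9}{22}\right) + 3} \cdot 9 = 5 \sqrt{\frac{13}{22} + 3} \cdot 9 = 5 \sqrt{\frac{79}{22}} \cdot 9 = 5 \frac{\sqrt{1738}}{22} \cdot 9 = \frac{5 \sqrt{1738}}{22} \cdot 9 = \frac{45 \sqrt{1738}}{22}$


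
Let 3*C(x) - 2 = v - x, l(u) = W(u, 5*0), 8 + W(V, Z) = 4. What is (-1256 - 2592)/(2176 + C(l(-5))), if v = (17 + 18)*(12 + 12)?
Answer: -1924/1229 ≈ -1.5655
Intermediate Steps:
W(V, Z) = -4 (W(V, Z) = -8 + 4 = -4)
v = 840 (v = 35*24 = 840)
l(u) = -4
C(x) = 842/3 - x/3 (C(x) = 2/3 + (840 - x)/3 = 2/3 + (280 - x/3) = 842/3 - x/3)
(-1256 - 2592)/(2176 + C(l(-5))) = (-1256 - 2592)/(2176 + (842/3 - 1/3*(-4))) = -3848/(2176 + (842/3 + 4/3)) = -3848/(2176 + 282) = -3848/2458 = -3848*1/2458 = -1924/1229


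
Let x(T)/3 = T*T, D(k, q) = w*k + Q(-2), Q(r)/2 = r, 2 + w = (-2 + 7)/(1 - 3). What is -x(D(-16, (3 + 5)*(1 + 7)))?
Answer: -13872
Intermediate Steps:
w = -9/2 (w = -2 + (-2 + 7)/(1 - 3) = -2 + 5/(-2) = -2 + 5*(-½) = -2 - 5/2 = -9/2 ≈ -4.5000)
Q(r) = 2*r
D(k, q) = -4 - 9*k/2 (D(k, q) = -9*k/2 + 2*(-2) = -9*k/2 - 4 = -4 - 9*k/2)
x(T) = 3*T² (x(T) = 3*(T*T) = 3*T²)
-x(D(-16, (3 + 5)*(1 + 7))) = -3*(-4 - 9/2*(-16))² = -3*(-4 + 72)² = -3*68² = -3*4624 = -1*13872 = -13872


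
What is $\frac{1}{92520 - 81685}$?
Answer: $\frac{1}{10835} \approx 9.2293 \cdot 10^{-5}$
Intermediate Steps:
$\frac{1}{92520 - 81685} = \frac{1}{10835}$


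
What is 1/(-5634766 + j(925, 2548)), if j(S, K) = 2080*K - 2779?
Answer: -1/337705 ≈ -2.9612e-6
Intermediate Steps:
j(S, K) = -2779 + 2080*K
1/(-5634766 + j(925, 2548)) = 1/(-5634766 + (-2779 + 2080*2548)) = 1/(-5634766 + (-2779 + 5299840)) = 1/(-5634766 + 5297061) = 1/(-337705) = -1/337705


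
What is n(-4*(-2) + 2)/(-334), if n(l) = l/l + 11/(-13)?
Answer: -1/2171 ≈ -0.00046062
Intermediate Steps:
n(l) = 2/13 (n(l) = 1 + 11*(-1/13) = 1 - 11/13 = 2/13)
n(-4*(-2) + 2)/(-334) = (2/13)/(-334) = (2/13)*(-1/334) = -1/2171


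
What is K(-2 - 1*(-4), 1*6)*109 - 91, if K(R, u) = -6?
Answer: -745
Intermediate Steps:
K(-2 - 1*(-4), 1*6)*109 - 91 = -6*109 - 91 = -654 - 91 = -745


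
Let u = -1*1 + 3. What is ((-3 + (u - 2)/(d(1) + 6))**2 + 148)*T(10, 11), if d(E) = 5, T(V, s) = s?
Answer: 1727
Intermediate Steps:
u = 2 (u = -1 + 3 = 2)
((-3 + (u - 2)/(d(1) + 6))**2 + 148)*T(10, 11) = ((-3 + (2 - 2)/(5 + 6))**2 + 148)*11 = ((-3 + 0/11)**2 + 148)*11 = ((-3 + 0*(1/11))**2 + 148)*11 = ((-3 + 0)**2 + 148)*11 = ((-3)**2 + 148)*11 = (9 + 148)*11 = 157*11 = 1727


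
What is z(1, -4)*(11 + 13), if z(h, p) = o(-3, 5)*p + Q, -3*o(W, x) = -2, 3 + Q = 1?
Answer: -112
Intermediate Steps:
Q = -2 (Q = -3 + 1 = -2)
o(W, x) = ⅔ (o(W, x) = -⅓*(-2) = ⅔)
z(h, p) = -2 + 2*p/3 (z(h, p) = 2*p/3 - 2 = -2 + 2*p/3)
z(1, -4)*(11 + 13) = (-2 + (⅔)*(-4))*(11 + 13) = (-2 - 8/3)*24 = -14/3*24 = -112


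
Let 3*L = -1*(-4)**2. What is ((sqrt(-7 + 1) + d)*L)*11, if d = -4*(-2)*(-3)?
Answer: 1408 - 176*I*sqrt(6)/3 ≈ 1408.0 - 143.7*I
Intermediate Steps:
L = -16/3 (L = (-1*(-4)**2)/3 = (-1*16)/3 = (1/3)*(-16) = -16/3 ≈ -5.3333)
d = -24 (d = 8*(-3) = -24)
((sqrt(-7 + 1) + d)*L)*11 = ((sqrt(-7 + 1) - 24)*(-16/3))*11 = ((sqrt(-6) - 24)*(-16/3))*11 = ((I*sqrt(6) - 24)*(-16/3))*11 = ((-24 + I*sqrt(6))*(-16/3))*11 = (128 - 16*I*sqrt(6)/3)*11 = 1408 - 176*I*sqrt(6)/3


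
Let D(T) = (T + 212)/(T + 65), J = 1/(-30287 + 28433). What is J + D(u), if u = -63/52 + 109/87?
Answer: 1778201603/545533938 ≈ 3.2596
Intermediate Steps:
u = 187/4524 (u = -63*1/52 + 109*(1/87) = -63/52 + 109/87 = 187/4524 ≈ 0.041335)
J = -1/1854 (J = 1/(-1854) = -1/1854 ≈ -0.00053937)
D(T) = (212 + T)/(65 + T)
J + D(u) = -1/1854 + (212 + 187/4524)/(65 + 187/4524) = -1/1854 + (959275/4524)/(294247/4524) = -1/1854 + (4524/294247)*(959275/4524) = -1/1854 + 959275/294247 = 1778201603/545533938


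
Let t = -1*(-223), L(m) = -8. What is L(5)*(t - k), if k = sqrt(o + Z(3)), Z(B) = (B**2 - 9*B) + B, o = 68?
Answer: -1784 + 8*sqrt(53) ≈ -1725.8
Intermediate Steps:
Z(B) = B**2 - 8*B
k = sqrt(53) (k = sqrt(68 + 3*(-8 + 3)) = sqrt(68 + 3*(-5)) = sqrt(68 - 15) = sqrt(53) ≈ 7.2801)
t = 223
L(5)*(t - k) = -8*(223 - sqrt(53)) = -1784 + 8*sqrt(53)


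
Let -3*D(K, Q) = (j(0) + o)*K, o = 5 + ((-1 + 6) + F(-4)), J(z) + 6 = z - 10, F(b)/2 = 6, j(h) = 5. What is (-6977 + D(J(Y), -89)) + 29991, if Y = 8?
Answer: 23086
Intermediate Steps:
F(b) = 12 (F(b) = 2*6 = 12)
J(z) = -16 + z (J(z) = -6 + (z - 10) = -6 + (-10 + z) = -16 + z)
o = 22 (o = 5 + ((-1 + 6) + 12) = 5 + (5 + 12) = 5 + 17 = 22)
D(K, Q) = -9*K (D(K, Q) = -(5 + 22)*K/3 = -9*K)
(-6977 + D(J(Y), -89)) + 29991 = (-6977 - 9*(-16 + 8)) + 29991 = (-6977 - 9*(-8)) + 29991 = (-6977 + 72) + 29991 = -6905 + 29991 = 23086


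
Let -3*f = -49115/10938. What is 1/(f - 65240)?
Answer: -32814/2140736245 ≈ -1.5328e-5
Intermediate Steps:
f = 49115/32814 (f = -(-49115)/(3*10938) = -1/3*(-49115/10938) = 49115/32814 ≈ 1.4968)
1/(f - 65240) = 1/(49115/32814 - 65240) = 1/(-2140736245/32814) = -32814/2140736245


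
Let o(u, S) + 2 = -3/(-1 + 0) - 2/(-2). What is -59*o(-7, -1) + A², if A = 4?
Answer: -102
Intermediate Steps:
o(u, S) = 2 (o(u, S) = -2 + (-3/(-1 + 0) - 2/(-2)) = -2 + (-3/(-1) - 2*(-½)) = -2 + (-3*(-1) + 1) = -2 + (3 + 1) = -2 + 4 = 2)
-59*o(-7, -1) + A² = -59*2 + 4² = -118 + 16 = -102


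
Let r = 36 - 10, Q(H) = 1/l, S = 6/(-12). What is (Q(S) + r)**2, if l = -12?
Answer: 96721/144 ≈ 671.67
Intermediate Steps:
S = -1/2 (S = 6*(-1/12) = -1/2 ≈ -0.50000)
Q(H) = -1/12 (Q(H) = 1/(-12) = -1/12)
r = 26
(Q(S) + r)**2 = (-1/12 + 26)**2 = (311/12)**2 = 96721/144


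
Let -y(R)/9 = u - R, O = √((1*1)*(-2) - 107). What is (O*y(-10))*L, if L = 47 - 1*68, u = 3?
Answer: 2457*I*√109 ≈ 25652.0*I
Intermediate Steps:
L = -21 (L = 47 - 68 = -21)
O = I*√109 (O = √(1*(-2) - 107) = √(-2 - 107) = √(-109) = I*√109 ≈ 10.44*I)
y(R) = -27 + 9*R (y(R) = -9*(3 - R) = -27 + 9*R)
(O*y(-10))*L = ((I*√109)*(-27 + 9*(-10)))*(-21) = ((I*√109)*(-27 - 90))*(-21) = ((I*√109)*(-117))*(-21) = -117*I*√109*(-21) = 2457*I*√109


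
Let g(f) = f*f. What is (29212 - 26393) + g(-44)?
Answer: 4755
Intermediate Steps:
g(f) = f²
(29212 - 26393) + g(-44) = (29212 - 26393) + (-44)² = 2819 + 1936 = 4755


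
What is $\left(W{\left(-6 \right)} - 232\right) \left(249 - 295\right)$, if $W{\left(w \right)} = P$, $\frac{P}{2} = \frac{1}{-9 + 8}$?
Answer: $10764$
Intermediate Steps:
$P = -2$ ($P = \frac{2}{-9 + 8} = \frac{2}{-1} = 2 \left(-1\right) = -2$)
$W{\left(w \right)} = -2$
$\left(W{\left(-6 \right)} - 232\right) \left(249 - 295\right) = \left(-2 - 232\right) \left(249 - 295\right) = \left(-234\right) \left(-46\right) = 10764$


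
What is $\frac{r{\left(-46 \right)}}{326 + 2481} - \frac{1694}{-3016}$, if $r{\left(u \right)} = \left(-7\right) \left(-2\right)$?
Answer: $\frac{342663}{604708} \approx 0.56666$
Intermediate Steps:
$r{\left(u \right)} = 14$
$\frac{r{\left(-46 \right)}}{326 + 2481} - \frac{1694}{-3016} = \frac{14}{326 + 2481} - \frac{1694}{-3016} = \frac{14}{2807} - - \frac{847}{1508} = 14 \cdot \frac{1}{2807} + \frac{847}{1508} = \frac{2}{401} + \frac{847}{1508} = \frac{342663}{604708}$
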